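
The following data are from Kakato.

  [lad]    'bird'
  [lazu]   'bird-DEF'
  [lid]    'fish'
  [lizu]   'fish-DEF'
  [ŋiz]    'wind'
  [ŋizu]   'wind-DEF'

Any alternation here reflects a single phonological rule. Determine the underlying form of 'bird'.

/lad/

The root 'bird' surfaces as [lad] and [lazu], with a stem-final [d] ~ [z] alternation.
If /z/ were underlying and a rule turned it into [d] in isolation, 'wind' would also alternate; but it has [z] in both [ŋiz] and [ŋizu].
The underlying segment must be /d/; voiced stops become fricatives between vowels, yielding [z] there.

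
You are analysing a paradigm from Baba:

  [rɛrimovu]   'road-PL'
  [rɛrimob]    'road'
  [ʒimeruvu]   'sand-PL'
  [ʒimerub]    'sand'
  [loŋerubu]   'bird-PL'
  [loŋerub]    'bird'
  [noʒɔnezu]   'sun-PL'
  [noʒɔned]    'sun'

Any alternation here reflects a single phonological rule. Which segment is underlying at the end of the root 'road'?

The root 'road' surfaces as [rɛrimovu] and [rɛrimob], with a stem-final [v] ~ [b] alternation.
The stem 'bird' ([loŋerubu], [loŋerub]) shows [b] unchanged in both environments, so [b] cannot be basic with [v] derived before the PL suffix.
The alternation reflects word-final hardening: voiced fricatives become stops word-finally. /v/ is underlying.

/v/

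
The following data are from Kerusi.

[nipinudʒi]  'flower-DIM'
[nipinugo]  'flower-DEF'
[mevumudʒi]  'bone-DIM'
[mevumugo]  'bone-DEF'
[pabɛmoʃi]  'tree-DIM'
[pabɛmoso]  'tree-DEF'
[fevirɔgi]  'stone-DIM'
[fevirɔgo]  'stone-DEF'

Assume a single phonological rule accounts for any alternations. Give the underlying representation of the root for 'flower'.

/nipinudʒ/

The root 'flower' surfaces as [nipinudʒi] and [nipinugo], with a stem-final [dʒ] ~ [g] alternation.
The stem 'stone' ([fevirɔgi], [fevirɔgo]) shows [g] unchanged in both environments, so [g] cannot be basic with [dʒ] derived before the DIM suffix.
Therefore /dʒ/ is basic and [g] is derived by depalatalization (palato-alveolar /dʒ/ and /ʃ/ become [g] and [s] when no front vowel follows).
Hence 'flower' is /nipinudʒ/ underlyingly.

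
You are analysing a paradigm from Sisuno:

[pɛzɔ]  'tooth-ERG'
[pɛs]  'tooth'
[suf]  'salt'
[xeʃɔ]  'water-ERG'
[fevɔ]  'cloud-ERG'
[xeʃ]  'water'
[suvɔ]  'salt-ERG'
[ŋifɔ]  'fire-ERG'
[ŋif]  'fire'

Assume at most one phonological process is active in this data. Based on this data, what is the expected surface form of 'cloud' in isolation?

The stem for 'salt' ends in [f] in [suf] but [v] in [suvɔ].
If /f/ were underlying and a rule turned it into [v] before the ERG suffix, 'fire' would also alternate; but it has [f] in both [ŋif] and [ŋifɔ].
The alternation reflects word-final obstruent devoicing: voiced obstruents become voiceless word-finally. /v/ is underlying.
The one attested form of 'cloud', [fevɔ], shows underlying /fev/. Applying the same rule word-finally gives [fef].

[fef]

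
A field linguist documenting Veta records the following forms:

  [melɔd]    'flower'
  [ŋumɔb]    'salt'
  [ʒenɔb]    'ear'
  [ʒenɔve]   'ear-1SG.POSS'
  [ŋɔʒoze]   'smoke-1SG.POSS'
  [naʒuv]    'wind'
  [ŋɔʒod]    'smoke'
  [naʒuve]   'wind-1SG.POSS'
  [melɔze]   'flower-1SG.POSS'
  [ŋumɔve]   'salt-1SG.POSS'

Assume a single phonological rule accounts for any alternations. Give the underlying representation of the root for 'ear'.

In [ʒenɔve] and [ʒenɔb] the final segment of 'ear' alternates: [v] ~ [b].
Compare 'wind', with invariant [v] in [naʒuve] and [naʒuv]: an analysis with underlying /v/ and a rule producing [b] in isolation would wrongly predict alternation here too.
The underlying segment must be /b/; voiced stops become fricatives between vowels, yielding [v] there.
Hence 'ear' is /ʒenɔb/ underlyingly.

/ʒenɔb/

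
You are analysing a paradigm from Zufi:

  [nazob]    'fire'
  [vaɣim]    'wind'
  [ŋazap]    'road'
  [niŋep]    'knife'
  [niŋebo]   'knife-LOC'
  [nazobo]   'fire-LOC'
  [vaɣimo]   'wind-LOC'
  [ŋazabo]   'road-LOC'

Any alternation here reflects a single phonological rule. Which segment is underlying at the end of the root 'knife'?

/p/

The root 'knife' surfaces as [niŋebo] and [niŋep], with a stem-final [b] ~ [p] alternation.
Compare 'fire', with invariant [b] in [nazobo] and [nazob]: an analysis with underlying /b/ and a rule producing [p] in isolation would wrongly predict alternation here too.
So /p/ is underlying, and a rule of intervocalic voicing — voiceless stops become voiced between vowels — gives [b].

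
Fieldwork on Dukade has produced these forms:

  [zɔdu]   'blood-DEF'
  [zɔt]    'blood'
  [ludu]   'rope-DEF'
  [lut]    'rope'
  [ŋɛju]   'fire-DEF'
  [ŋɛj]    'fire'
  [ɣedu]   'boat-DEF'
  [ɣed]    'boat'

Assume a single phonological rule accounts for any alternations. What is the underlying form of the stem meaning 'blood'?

The root 'blood' surfaces as [zɔdu] and [zɔt], with a stem-final [d] ~ [t] alternation.
The stem 'boat' ([ɣedu], [ɣed]) shows [d] unchanged in both environments, so [d] cannot be basic with [t] derived in isolation.
The underlying segment must be /t/; voiceless stops become voiced between vowels, yielding [d] there.
So 'blood' = /zɔt/.

/zɔt/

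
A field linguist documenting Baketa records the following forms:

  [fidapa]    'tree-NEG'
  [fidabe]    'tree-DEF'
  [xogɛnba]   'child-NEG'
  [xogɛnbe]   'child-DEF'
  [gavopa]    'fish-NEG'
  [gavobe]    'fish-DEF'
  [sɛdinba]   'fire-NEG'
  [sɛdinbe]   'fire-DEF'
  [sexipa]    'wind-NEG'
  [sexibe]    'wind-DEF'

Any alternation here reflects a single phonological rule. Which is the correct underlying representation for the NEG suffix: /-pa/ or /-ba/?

The NEG morpheme has two allomorphs, [-ba] and [-pa].
By contrast the DEF suffix keeps its initial [b] throughout — that segment must be underlying.
So the underlying form is /-pa/, and voiceless stops become voiced after a nasal.

/-pa/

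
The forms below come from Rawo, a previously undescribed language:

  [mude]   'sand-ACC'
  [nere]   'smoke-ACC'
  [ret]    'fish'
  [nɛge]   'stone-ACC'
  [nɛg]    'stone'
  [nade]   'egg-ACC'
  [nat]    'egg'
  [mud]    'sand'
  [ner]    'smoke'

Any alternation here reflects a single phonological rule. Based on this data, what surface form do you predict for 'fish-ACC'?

[rede]

In [nade] and [nat] the final segment of 'egg' alternates: [d] ~ [t].
The stem 'sand' ([mude], [mud]) shows [d] unchanged in both environments, so [d] cannot be basic with [t] derived in isolation.
The alternation reflects intervocalic voicing: voiceless stops become voiced between vowels. /t/ is underlying.
From [ret] the stem 'fish' is /ret/; between vowels this yields [rede].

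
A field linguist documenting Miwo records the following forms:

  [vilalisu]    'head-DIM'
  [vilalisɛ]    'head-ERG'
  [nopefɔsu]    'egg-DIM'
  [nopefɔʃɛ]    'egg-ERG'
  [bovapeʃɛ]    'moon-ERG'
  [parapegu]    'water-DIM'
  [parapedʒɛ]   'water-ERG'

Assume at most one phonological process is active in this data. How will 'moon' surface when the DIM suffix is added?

The root 'egg' surfaces as [nopefɔsu] and [nopefɔʃɛ], with a stem-final [s] ~ [ʃ] alternation.
Compare 'head', with invariant [s] in [vilalisu] and [vilalisɛ]: an analysis with underlying /s/ and a rule producing [ʃ] before the ERG suffix would wrongly predict alternation here too.
So /ʃ/ is underlying, and a rule of depalatalization — palato-alveolar /dʒ/ and /ʃ/ become [g] and [s] when no front vowel follows — gives [s].
From [bovapeʃɛ] the stem 'moon' is /bovapeʃ/; when no front vowel follows this yields [bovapesu].

[bovapesu]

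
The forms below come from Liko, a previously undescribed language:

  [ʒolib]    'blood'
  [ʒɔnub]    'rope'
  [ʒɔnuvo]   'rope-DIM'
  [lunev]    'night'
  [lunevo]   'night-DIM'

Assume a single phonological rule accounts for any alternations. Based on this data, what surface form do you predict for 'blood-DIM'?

'rope' shows [b] ~ [v] at the end of the stem ([ʒɔnub] vs [ʒɔnuvo]).
The stem 'night' ([lunev], [lunevo]) shows [v] unchanged in both environments, so [v] cannot be basic with [b] derived in isolation.
So /b/ is underlying, and a rule of intervocalic spirantization — voiced stops become fricatives between vowels — gives [v].
From [ʒolib] the stem 'blood' is /ʒolib/; between vowels this yields [ʒolivo].

[ʒolivo]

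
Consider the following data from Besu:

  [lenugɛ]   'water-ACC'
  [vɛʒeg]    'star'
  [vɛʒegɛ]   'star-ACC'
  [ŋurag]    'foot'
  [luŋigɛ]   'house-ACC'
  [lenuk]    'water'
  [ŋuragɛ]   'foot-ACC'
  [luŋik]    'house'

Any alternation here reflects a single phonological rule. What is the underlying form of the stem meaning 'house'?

In [luŋik] and [luŋigɛ] the final segment of 'house' alternates: [k] ~ [g].
Compare 'star', with invariant [g] in [vɛʒeg] and [vɛʒegɛ]: an analysis with underlying /g/ and a rule producing [k] in isolation would wrongly predict alternation here too.
Therefore /k/ is basic and [g] is derived by intervocalic voicing (voiceless stops become voiced between vowels).
So 'house' = /luŋik/.

/luŋik/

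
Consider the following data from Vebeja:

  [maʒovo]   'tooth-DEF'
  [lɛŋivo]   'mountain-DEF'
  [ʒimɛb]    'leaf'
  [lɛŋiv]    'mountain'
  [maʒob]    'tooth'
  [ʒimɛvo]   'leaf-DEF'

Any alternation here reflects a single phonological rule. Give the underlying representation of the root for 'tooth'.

/maʒob/

In [maʒovo] and [maʒob] the final segment of 'tooth' alternates: [v] ~ [b].
The stem 'mountain' ([lɛŋivo], [lɛŋiv]) shows [v] unchanged in both environments, so [v] cannot be basic with [b] derived in isolation.
So /b/ is underlying, and a rule of intervocalic spirantization — voiced stops become fricatives between vowels — gives [v].
The underlying form of 'tooth' is therefore /maʒob/.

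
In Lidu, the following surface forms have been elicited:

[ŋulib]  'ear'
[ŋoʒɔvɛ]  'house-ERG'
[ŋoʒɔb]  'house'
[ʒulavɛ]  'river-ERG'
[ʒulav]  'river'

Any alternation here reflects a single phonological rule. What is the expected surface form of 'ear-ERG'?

The stem for 'house' ends in [v] in [ŋoʒɔvɛ] but [b] in [ŋoʒɔb].
If /v/ were underlying and a rule turned it into [b] in isolation, 'river' would also alternate; but it has [v] in both [ʒulavɛ] and [ʒulav].
The alternation reflects intervocalic spirantization: voiced stops become fricatives between vowels. /b/ is underlying.
The one attested form of 'ear', [ŋulib], shows underlying /ŋulib/. Applying the same rule between vowels gives [ŋulivɛ].

[ŋulivɛ]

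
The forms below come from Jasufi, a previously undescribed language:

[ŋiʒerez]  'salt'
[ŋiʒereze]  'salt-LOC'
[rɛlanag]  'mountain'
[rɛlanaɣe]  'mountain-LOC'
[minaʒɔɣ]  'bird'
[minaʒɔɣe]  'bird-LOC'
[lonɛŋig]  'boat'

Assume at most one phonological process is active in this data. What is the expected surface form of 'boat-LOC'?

[lonɛŋiɣe]

'mountain' shows [g] ~ [ɣ] at the end of the stem ([rɛlanag] vs [rɛlanaɣe]).
The stem 'bird' ([minaʒɔɣ], [minaʒɔɣe]) shows [ɣ] unchanged in both environments, so [ɣ] cannot be basic with [g] derived in isolation.
So /g/ is underlying, and a rule of intervocalic spirantization — voiced stops become fricatives between vowels — gives [ɣ].
The one attested form of 'boat', [lonɛŋig], shows underlying /lonɛŋig/. Applying the same rule between vowels gives [lonɛŋiɣe].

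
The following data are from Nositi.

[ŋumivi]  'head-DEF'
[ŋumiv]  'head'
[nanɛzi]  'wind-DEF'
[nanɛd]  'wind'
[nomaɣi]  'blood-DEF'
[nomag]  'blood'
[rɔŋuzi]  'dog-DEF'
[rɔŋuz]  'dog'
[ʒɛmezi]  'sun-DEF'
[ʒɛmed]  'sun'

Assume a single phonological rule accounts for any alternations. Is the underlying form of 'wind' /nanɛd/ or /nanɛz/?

/nanɛd/

'wind' shows [z] ~ [d] at the end of the stem ([nanɛzi] vs [nanɛd]).
Compare 'dog', with invariant [z] in [rɔŋuzi] and [rɔŋuz]: an analysis with underlying /z/ and a rule producing [d] in isolation would wrongly predict alternation here too.
Therefore /d/ is basic and [z] is derived by intervocalic spirantization (voiced stops become fricatives between vowels).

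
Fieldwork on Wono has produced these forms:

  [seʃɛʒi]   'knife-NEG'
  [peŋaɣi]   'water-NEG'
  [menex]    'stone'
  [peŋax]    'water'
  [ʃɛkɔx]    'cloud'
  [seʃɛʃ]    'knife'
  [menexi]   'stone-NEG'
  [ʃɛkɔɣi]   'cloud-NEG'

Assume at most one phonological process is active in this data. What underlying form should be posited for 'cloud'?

/ʃɛkɔɣ/

'cloud' shows [x] ~ [ɣ] at the end of the stem ([ʃɛkɔx] vs [ʃɛkɔɣi]).
If /x/ were underlying and a rule turned it into [ɣ] before the NEG suffix, 'stone' would also alternate; but it has [x] in both [menex] and [menexi].
Therefore /ɣ/ is basic and [x] is derived by word-final obstruent devoicing (voiced obstruents become voiceless word-finally).
Hence 'cloud' is /ʃɛkɔɣ/ underlyingly.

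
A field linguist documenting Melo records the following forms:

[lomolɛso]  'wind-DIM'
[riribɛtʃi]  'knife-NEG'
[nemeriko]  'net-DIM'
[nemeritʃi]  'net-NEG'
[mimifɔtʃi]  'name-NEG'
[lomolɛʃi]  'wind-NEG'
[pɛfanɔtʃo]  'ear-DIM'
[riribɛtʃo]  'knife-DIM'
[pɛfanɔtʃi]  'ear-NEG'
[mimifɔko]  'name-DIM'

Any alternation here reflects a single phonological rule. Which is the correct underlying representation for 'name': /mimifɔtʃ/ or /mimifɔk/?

The root 'name' surfaces as [mimifɔtʃi] and [mimifɔko], with a stem-final [tʃ] ~ [k] alternation.
The stem 'knife' ([riribɛtʃi], [riribɛtʃo]) shows [tʃ] unchanged in both environments, so [tʃ] cannot be basic with [k] derived before the DIM suffix.
The underlying segment must be /k/; /k/ and /s/ become palato-alveolar [tʃ] and [ʃ] before a front vowel, yielding [tʃ] there.

/mimifɔk/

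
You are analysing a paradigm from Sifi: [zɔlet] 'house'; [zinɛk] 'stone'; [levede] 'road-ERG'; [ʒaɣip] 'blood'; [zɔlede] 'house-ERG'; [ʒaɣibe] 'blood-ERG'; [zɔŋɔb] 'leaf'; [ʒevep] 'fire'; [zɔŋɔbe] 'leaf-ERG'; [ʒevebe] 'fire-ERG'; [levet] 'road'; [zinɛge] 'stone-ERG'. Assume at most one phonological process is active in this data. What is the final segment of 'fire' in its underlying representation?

/p/

In [ʒevep] and [ʒevebe] the final segment of 'fire' alternates: [p] ~ [b].
If /b/ were underlying and a rule turned it into [p] in isolation, 'leaf' would also alternate; but it has [b] in both [zɔŋɔb] and [zɔŋɔbe].
The underlying segment must be /p/; voiceless stops become voiced between vowels, yielding [b] there.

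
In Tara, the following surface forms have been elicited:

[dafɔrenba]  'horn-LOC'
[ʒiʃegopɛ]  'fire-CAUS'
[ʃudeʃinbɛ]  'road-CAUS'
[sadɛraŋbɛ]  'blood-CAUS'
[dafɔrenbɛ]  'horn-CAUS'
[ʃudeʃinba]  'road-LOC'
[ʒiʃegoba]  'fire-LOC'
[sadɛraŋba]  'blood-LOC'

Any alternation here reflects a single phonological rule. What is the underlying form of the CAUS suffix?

/-pɛ/

The CAUS suffix surfaces as [-bɛ] and [-pɛ], depending on the final segment of the stem.
By contrast the LOC suffix keeps its initial [b] throughout — that segment must be underlying.
The CAUS suffix is therefore /-pɛ/ underlyingly, with post-nasal voicing: voiceless stops become voiced after a nasal.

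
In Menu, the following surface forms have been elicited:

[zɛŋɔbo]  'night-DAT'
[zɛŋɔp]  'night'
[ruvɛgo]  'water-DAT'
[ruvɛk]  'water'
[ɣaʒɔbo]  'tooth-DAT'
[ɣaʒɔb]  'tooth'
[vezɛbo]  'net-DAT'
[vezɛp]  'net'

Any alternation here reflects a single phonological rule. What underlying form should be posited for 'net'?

'net' shows [b] ~ [p] at the end of the stem ([vezɛbo] vs [vezɛp]).
But 'tooth' keeps [b] in both environments ([ɣaʒɔbo], [ɣaʒɔb]), so there is no rule changing /b/ to [p] in isolation.
Therefore /p/ is basic and [b] is derived by intervocalic voicing (voiceless stops become voiced between vowels).

/vezɛp/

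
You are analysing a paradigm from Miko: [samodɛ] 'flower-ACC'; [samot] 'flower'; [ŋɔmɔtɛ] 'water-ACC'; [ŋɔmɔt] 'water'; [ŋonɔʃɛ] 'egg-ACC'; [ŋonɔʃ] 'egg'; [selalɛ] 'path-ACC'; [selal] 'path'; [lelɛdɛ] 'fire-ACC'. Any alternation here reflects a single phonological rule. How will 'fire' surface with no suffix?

[lelɛt]

The stem for 'flower' ends in [d] in [samodɛ] but [t] in [samot].
The stem 'water' ([ŋɔmɔtɛ], [ŋɔmɔt]) shows [t] unchanged in both environments, so [t] cannot be basic with [d] derived before the ACC suffix.
The underlying segment must be /d/; voiced obstruents become voiceless word-finally, yielding [t] there.
From [lelɛdɛ] the stem 'fire' is /lelɛd/; word-finally this yields [lelɛt].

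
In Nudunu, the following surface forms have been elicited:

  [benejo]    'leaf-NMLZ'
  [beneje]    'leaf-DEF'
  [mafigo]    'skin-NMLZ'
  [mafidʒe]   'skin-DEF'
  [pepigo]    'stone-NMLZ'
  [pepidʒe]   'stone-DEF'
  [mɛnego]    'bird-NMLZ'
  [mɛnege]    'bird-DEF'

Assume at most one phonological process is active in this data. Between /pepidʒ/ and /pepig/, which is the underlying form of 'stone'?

In [pepigo] and [pepidʒe] the final segment of 'stone' alternates: [g] ~ [dʒ].
If /g/ were underlying and a rule turned it into [dʒ] before the DEF suffix, 'bird' would also alternate; but it has [g] in both [mɛnego] and [mɛnege].
The underlying segment must be /dʒ/; palato-alveolar /dʒ/ becomes [g] when no front vowel follows, yielding [g] there.

/pepidʒ/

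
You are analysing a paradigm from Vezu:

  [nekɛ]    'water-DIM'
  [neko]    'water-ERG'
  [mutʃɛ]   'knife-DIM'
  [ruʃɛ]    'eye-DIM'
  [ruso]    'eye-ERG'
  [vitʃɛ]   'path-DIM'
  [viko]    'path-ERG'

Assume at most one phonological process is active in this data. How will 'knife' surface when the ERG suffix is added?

The stem for 'path' ends in [tʃ] in [vitʃɛ] but [k] in [viko].
But 'water' keeps [k] in both environments ([nekɛ], [neko]), so there is no rule changing /k/ to [tʃ] before the DIM suffix.
Therefore /tʃ/ is basic and [k] is derived by depalatalization (palato-alveolar /tʃ/ and /ʃ/ become [k] and [s] when no front vowel follows).
The one attested form of 'knife', [mutʃɛ], shows underlying /mutʃ/. Applying the same rule when no front vowel follows gives [muko].

[muko]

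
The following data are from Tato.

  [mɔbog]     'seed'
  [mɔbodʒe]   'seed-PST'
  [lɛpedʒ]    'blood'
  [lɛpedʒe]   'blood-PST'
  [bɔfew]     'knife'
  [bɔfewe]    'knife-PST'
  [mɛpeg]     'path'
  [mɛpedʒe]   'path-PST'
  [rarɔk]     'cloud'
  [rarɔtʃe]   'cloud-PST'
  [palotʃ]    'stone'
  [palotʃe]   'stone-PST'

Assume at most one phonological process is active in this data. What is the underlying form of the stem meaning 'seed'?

/mɔbog/

In [mɔbog] and [mɔbodʒe] the final segment of 'seed' alternates: [g] ~ [dʒ].
The stem 'blood' ([lɛpedʒ], [lɛpedʒe]) shows [dʒ] unchanged in both environments, so [dʒ] cannot be basic with [g] derived in isolation.
The alternation reflects palatalization before a front vowel: /k/ and /g/ become palato-alveolar [tʃ] and [dʒ] before a front vowel. /g/ is underlying.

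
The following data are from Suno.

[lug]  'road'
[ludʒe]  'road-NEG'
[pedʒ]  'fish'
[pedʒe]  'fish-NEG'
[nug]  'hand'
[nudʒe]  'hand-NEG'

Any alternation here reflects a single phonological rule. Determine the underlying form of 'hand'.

/nug/

In [nug] and [nudʒe] the final segment of 'hand' alternates: [g] ~ [dʒ].
But 'fish' keeps [dʒ] in both environments ([pedʒ], [pedʒe]), so there is no rule changing /dʒ/ to [g] in isolation.
So /g/ is underlying, and a rule of palatalization before a front vowel — /g/ becomes palato-alveolar [dʒ] before a front vowel — gives [dʒ].
The underlying form of 'hand' is therefore /nug/.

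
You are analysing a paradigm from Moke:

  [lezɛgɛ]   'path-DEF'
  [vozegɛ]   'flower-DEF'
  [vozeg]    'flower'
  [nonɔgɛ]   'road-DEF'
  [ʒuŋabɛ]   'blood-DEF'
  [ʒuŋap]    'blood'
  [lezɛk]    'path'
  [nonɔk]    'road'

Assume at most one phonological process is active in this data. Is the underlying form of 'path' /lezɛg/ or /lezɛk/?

/lezɛk/

In [lezɛgɛ] and [lezɛk] the final segment of 'path' alternates: [g] ~ [k].
If /g/ were underlying and a rule turned it into [k] in isolation, 'flower' would also alternate; but it has [g] in both [vozegɛ] and [vozeg].
So /k/ is underlying, and a rule of intervocalic voicing — voiceless stops become voiced between vowels — gives [g].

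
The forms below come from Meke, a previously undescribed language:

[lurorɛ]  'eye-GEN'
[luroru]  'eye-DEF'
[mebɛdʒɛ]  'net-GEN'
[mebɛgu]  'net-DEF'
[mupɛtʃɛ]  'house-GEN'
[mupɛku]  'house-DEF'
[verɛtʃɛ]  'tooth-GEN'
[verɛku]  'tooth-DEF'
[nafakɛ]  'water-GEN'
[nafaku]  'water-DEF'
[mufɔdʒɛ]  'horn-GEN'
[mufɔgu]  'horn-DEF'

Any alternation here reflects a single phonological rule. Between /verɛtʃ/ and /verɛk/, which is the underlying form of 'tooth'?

The stem for 'tooth' ends in [tʃ] in [verɛtʃɛ] but [k] in [verɛku].
But 'water' keeps [k] in both environments ([nafakɛ], [nafaku]), so there is no rule changing /k/ to [tʃ] before the GEN suffix.
The alternation reflects depalatalization: palato-alveolar /tʃ/ and /dʒ/ become [k] and [g] when no front vowel follows. /tʃ/ is underlying.

/verɛtʃ/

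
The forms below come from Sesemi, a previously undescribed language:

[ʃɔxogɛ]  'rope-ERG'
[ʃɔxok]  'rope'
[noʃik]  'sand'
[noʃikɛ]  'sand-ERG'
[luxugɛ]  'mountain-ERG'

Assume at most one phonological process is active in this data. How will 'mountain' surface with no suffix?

[luxuk]

'rope' shows [k] ~ [g] at the end of the stem ([ʃɔxok] vs [ʃɔxogɛ]).
Compare 'sand', with invariant [k] in [noʃik] and [noʃikɛ]: an analysis with underlying /k/ and a rule producing [g] before the ERG suffix would wrongly predict alternation here too.
So /g/ is underlying, and a rule of word-final obstruent devoicing — voiced obstruents become voiceless word-finally — gives [k].
The one attested form of 'mountain', [luxugɛ], shows underlying /luxug/. Applying the same rule word-finally gives [luxuk].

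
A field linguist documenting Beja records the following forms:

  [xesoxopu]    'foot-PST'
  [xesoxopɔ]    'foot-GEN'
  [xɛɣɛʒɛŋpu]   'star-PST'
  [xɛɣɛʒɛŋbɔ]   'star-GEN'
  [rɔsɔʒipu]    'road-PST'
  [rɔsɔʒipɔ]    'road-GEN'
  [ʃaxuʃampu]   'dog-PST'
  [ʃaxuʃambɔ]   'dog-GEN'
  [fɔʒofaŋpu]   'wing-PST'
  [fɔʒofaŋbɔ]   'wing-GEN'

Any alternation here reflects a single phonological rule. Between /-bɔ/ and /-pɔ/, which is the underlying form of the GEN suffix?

/-bɔ/

The GEN morpheme has two allomorphs, [-bɔ] and [-pɔ].
The PST suffix, which begins with [p], is invariant after every stem; so [p] is not altered by any rule here.
The GEN suffix is therefore /-bɔ/ underlyingly, with post-vocalic devoicing: voiced stops become voiceless after a vowel.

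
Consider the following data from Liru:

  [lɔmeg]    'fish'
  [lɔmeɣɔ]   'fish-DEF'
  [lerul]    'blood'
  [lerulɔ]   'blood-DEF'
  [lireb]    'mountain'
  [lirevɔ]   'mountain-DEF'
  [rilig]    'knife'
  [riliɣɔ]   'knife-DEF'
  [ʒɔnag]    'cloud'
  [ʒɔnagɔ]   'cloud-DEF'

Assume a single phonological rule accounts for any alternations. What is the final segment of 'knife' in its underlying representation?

/ɣ/

In [rilig] and [riliɣɔ] the final segment of 'knife' alternates: [g] ~ [ɣ].
But 'cloud' keeps [g] in both environments ([ʒɔnag], [ʒɔnagɔ]), so there is no rule changing /g/ to [ɣ] before the DEF suffix.
The alternation reflects word-final hardening: voiced fricatives become stops word-finally. /ɣ/ is underlying.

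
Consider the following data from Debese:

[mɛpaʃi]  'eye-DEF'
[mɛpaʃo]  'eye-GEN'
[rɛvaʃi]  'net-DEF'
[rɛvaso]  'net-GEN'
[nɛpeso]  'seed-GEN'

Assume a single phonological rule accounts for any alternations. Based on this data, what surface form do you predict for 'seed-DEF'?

'net' shows [ʃ] ~ [s] at the end of the stem ([rɛvaʃi] vs [rɛvaso]).
Compare 'eye', with invariant [ʃ] in [mɛpaʃi] and [mɛpaʃo]: an analysis with underlying /ʃ/ and a rule producing [s] before the GEN suffix would wrongly predict alternation here too.
The underlying segment must be /s/; /s/ becomes palato-alveolar [ʃ] before a front vowel, yielding [ʃ] there.
From [nɛpeso] the stem 'seed' is /nɛpes/; before a front vowel this yields [nɛpeʃi].

[nɛpeʃi]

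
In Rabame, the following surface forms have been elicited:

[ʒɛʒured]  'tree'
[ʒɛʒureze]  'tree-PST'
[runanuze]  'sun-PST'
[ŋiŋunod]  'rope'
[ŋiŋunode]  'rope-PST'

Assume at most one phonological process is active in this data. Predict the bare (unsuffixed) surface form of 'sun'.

[runanud]

'tree' shows [d] ~ [z] at the end of the stem ([ʒɛʒured] vs [ʒɛʒureze]).
The stem 'rope' ([ŋiŋunod], [ŋiŋunode]) shows [d] unchanged in both environments, so [d] cannot be basic with [z] derived before the PST suffix.
The underlying segment must be /z/; voiced fricatives become stops word-finally, yielding [d] there.
The one attested form of 'sun', [runanuze], shows underlying /runanuz/. Applying the same rule word-finally gives [runanud].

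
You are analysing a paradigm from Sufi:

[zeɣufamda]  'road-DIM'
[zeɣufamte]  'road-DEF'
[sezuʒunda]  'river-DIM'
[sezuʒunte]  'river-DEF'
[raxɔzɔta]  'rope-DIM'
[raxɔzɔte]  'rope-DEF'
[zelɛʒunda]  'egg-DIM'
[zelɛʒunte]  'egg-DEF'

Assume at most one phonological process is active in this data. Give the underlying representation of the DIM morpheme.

The DIM suffix surfaces as [-da] and [-ta], depending on the final segment of the stem.
The DEF suffix, which begins with [t], is invariant after every stem; so [t] is not altered by any rule here.
So the underlying form is /-da/, and voiced stops become voiceless after a vowel.

/-da/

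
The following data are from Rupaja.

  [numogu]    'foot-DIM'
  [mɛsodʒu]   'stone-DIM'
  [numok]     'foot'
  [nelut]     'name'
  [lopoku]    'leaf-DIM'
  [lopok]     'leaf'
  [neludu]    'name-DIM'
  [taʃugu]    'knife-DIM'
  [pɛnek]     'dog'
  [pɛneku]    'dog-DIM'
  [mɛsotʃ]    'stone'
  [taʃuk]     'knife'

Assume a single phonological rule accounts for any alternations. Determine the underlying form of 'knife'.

/taʃug/

In [taʃuk] and [taʃugu] the final segment of 'knife' alternates: [k] ~ [g].
If /k/ were underlying and a rule turned it into [g] before the DIM suffix, 'leaf' would also alternate; but it has [k] in both [lopok] and [lopoku].
The alternation reflects word-final obstruent devoicing: voiced obstruents become voiceless word-finally. /g/ is underlying.
The underlying form of 'knife' is therefore /taʃug/.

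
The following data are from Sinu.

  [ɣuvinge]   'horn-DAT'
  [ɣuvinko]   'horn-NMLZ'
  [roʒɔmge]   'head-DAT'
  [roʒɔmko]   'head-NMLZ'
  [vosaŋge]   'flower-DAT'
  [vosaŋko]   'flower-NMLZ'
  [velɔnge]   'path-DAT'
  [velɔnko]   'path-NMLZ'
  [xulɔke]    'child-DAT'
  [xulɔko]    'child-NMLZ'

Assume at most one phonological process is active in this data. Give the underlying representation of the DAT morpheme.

The DAT suffix surfaces as [-ge] and [-ke], depending on the final segment of the stem.
The NMLZ suffix, which begins with [k], is invariant after every stem; so [k] is not altered by any rule here.
The DAT suffix is therefore /-ge/ underlyingly, with post-vocalic devoicing: voiced stops become voiceless after a vowel.

/-ge/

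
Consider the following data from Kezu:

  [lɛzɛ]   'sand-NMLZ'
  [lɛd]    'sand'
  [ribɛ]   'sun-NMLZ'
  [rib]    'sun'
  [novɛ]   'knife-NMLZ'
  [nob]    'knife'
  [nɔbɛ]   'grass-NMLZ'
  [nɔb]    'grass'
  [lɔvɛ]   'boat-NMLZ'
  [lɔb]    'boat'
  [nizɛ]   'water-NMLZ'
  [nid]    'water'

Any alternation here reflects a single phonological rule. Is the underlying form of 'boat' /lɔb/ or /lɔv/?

/lɔv/

The stem for 'boat' ends in [v] in [lɔvɛ] but [b] in [lɔb].
If /b/ were underlying and a rule turned it into [v] before the NMLZ suffix, 'grass' would also alternate; but it has [b] in both [nɔbɛ] and [nɔb].
Therefore /v/ is basic and [b] is derived by word-final hardening (voiced fricatives become stops word-finally).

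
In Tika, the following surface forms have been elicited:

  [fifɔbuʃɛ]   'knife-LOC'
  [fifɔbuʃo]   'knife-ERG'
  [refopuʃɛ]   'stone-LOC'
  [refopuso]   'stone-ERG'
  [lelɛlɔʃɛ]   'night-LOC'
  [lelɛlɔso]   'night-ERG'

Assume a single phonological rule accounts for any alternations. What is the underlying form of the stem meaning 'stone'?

In [refopuʃɛ] and [refopuso] the final segment of 'stone' alternates: [ʃ] ~ [s].
The stem 'knife' ([fifɔbuʃɛ], [fifɔbuʃo]) shows [ʃ] unchanged in both environments, so [ʃ] cannot be basic with [s] derived before the ERG suffix.
The alternation reflects palatalization before a front vowel: /s/ becomes palato-alveolar [ʃ] before a front vowel. /s/ is underlying.
So 'stone' = /refopus/.

/refopus/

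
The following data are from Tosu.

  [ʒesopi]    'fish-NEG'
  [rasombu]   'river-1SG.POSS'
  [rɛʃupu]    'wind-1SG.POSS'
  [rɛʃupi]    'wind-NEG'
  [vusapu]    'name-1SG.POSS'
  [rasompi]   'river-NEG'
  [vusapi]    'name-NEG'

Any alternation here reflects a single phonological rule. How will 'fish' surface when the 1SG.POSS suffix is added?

The 1SG.POSS morpheme has two allomorphs, [-bu] and [-pu].
By contrast the NEG suffix keeps its initial [p] throughout — that segment must be underlying.
So the underlying form is /-bu/, and voiced stops become voiceless after a vowel.
After 'fish', which ends in a vowel, the suffix surfaces as [-pu], giving [ʒesopu].

[ʒesopu]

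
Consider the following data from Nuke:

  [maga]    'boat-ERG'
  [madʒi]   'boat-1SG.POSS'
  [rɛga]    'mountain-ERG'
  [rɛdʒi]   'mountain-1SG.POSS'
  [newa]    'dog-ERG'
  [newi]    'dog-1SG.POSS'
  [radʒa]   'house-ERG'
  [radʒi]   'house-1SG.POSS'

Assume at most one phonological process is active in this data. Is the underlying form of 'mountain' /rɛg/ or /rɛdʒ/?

The stem for 'mountain' ends in [g] in [rɛga] but [dʒ] in [rɛdʒi].
But 'house' keeps [dʒ] in both environments ([radʒa], [radʒi]), so there is no rule changing /dʒ/ to [g] before the ERG suffix.
So /g/ is underlying, and a rule of palatalization before a front vowel — /g/ becomes palato-alveolar [dʒ] before a front vowel — gives [dʒ].

/rɛg/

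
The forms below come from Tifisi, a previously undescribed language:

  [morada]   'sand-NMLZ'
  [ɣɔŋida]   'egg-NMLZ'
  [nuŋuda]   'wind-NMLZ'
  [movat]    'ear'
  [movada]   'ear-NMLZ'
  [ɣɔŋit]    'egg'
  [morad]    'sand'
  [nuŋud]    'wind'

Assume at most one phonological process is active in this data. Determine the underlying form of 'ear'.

/movat/

'ear' shows [t] ~ [d] at the end of the stem ([movat] vs [movada]).
Compare 'sand', with invariant [d] in [morad] and [morada]: an analysis with underlying /d/ and a rule producing [t] in isolation would wrongly predict alternation here too.
Therefore /t/ is basic and [d] is derived by intervocalic voicing (voiceless stops become voiced between vowels).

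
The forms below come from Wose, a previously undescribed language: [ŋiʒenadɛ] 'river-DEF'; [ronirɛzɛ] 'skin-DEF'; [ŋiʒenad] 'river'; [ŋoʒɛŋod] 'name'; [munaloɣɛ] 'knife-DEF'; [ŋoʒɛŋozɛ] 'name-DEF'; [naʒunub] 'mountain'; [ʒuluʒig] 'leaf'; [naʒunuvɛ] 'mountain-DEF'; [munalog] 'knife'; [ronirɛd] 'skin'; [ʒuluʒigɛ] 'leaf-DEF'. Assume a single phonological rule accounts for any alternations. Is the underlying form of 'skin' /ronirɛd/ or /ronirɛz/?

In [ronirɛd] and [ronirɛzɛ] the final segment of 'skin' alternates: [d] ~ [z].
Compare 'river', with invariant [d] in [ŋiʒenad] and [ŋiʒenadɛ]: an analysis with underlying /d/ and a rule producing [z] before the DEF suffix would wrongly predict alternation here too.
The underlying segment must be /z/; voiced fricatives become stops word-finally, yielding [d] there.

/ronirɛz/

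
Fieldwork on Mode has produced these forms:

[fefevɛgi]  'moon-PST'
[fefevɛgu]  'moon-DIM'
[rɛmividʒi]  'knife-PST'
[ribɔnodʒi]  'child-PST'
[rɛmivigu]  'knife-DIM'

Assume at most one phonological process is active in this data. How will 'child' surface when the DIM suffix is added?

The root 'knife' surfaces as [rɛmivigu] and [rɛmividʒi], with a stem-final [g] ~ [dʒ] alternation.
The stem 'moon' ([fefevɛgu], [fefevɛgi]) shows [g] unchanged in both environments, so [g] cannot be basic with [dʒ] derived before the PST suffix.
Therefore /dʒ/ is basic and [g] is derived by depalatalization (palato-alveolar /dʒ/ becomes [g] when no front vowel follows).
From [ribɔnodʒi] the stem 'child' is /ribɔnodʒ/; when no front vowel follows this yields [ribɔnogu].

[ribɔnogu]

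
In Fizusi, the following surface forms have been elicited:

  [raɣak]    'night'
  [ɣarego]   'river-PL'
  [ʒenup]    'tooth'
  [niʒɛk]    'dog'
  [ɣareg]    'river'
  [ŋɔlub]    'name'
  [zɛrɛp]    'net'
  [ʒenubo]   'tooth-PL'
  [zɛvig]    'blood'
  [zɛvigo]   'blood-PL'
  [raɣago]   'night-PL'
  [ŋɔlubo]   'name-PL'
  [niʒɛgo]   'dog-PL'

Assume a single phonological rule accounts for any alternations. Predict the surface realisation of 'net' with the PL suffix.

In [ʒenubo] and [ʒenup] the final segment of 'tooth' alternates: [b] ~ [p].
Compare 'name', with invariant [b] in [ŋɔlubo] and [ŋɔlub]: an analysis with underlying /b/ and a rule producing [p] in isolation would wrongly predict alternation here too.
So /p/ is underlying, and a rule of intervocalic voicing — voiceless stops become voiced between vowels — gives [b].
The one attested form of 'net', [zɛrɛp], shows underlying /zɛrɛp/. Applying the same rule between vowels gives [zɛrɛbo].

[zɛrɛbo]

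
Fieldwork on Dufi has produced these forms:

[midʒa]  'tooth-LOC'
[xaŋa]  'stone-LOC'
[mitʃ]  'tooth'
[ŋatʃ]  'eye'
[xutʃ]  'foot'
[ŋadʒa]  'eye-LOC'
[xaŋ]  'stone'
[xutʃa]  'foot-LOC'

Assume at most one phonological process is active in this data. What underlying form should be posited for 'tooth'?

/midʒ/

'tooth' shows [tʃ] ~ [dʒ] at the end of the stem ([mitʃ] vs [midʒa]).
The stem 'foot' ([xutʃ], [xutʃa]) shows [tʃ] unchanged in both environments, so [tʃ] cannot be basic with [dʒ] derived before the LOC suffix.
The alternation reflects word-final obstruent devoicing: voiced obstruents become voiceless word-finally. /dʒ/ is underlying.
Hence 'tooth' is /midʒ/ underlyingly.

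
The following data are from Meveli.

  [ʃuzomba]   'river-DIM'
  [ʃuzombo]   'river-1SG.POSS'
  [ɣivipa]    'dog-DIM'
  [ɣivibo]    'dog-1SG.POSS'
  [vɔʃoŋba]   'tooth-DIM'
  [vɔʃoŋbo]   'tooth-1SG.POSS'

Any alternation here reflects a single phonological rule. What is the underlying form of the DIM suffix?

/-pa/

The DIM morpheme has two allomorphs, [-ba] and [-pa].
By contrast the 1SG.POSS suffix keeps its initial [b] throughout — that segment must be underlying.
So the underlying form is /-pa/, and voiceless stops become voiced after a nasal.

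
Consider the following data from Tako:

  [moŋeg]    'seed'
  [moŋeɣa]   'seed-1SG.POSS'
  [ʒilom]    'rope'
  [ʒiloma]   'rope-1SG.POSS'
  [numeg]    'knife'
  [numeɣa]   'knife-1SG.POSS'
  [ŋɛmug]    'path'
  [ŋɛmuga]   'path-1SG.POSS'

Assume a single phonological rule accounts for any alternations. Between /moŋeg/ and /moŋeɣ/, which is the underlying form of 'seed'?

/moŋeɣ/

The root 'seed' surfaces as [moŋeg] and [moŋeɣa], with a stem-final [g] ~ [ɣ] alternation.
But 'path' keeps [g] in both environments ([ŋɛmug], [ŋɛmuga]), so there is no rule changing /g/ to [ɣ] before the 1SG.POSS suffix.
The underlying segment must be /ɣ/; voiced fricatives become stops word-finally, yielding [g] there.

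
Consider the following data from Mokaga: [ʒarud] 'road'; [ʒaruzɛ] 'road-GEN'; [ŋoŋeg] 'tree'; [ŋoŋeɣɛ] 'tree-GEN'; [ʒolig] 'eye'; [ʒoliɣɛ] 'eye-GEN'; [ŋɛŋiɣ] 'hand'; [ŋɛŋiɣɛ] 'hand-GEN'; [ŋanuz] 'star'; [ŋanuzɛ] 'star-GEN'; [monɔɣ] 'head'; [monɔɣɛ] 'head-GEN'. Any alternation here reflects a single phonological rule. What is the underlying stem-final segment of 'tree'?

The root 'tree' surfaces as [ŋoŋeg] and [ŋoŋeɣɛ], with a stem-final [g] ~ [ɣ] alternation.
The stem 'hand' ([ŋɛŋiɣ], [ŋɛŋiɣɛ]) shows [ɣ] unchanged in both environments, so [ɣ] cannot be basic with [g] derived in isolation.
So /g/ is underlying, and a rule of intervocalic spirantization — voiced stops become fricatives between vowels — gives [ɣ].

/g/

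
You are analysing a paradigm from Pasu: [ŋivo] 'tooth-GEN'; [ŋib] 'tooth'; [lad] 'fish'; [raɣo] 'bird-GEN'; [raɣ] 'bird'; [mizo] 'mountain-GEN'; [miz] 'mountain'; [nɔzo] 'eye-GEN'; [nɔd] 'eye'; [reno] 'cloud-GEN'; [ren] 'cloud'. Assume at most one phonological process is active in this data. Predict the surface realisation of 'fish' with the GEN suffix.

[lazo]

'eye' shows [z] ~ [d] at the end of the stem ([nɔzo] vs [nɔd]).
The stem 'mountain' ([mizo], [miz]) shows [z] unchanged in both environments, so [z] cannot be basic with [d] derived in isolation.
So /d/ is underlying, and a rule of intervocalic spirantization — voiced stops become fricatives between vowels — gives [z].
From [lad] the stem 'fish' is /lad/; between vowels this yields [lazo].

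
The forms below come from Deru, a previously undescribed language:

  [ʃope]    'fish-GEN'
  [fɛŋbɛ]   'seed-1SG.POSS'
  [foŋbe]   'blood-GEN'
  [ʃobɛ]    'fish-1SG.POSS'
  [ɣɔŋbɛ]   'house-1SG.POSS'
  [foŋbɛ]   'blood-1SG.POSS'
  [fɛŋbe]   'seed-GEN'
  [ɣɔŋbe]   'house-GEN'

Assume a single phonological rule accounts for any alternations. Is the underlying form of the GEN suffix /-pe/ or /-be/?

/-pe/

The GEN suffix surfaces as [-be] and [-pe], depending on the final segment of the stem.
By contrast the 1SG.POSS suffix keeps its initial [b] throughout — that segment must be underlying.
The GEN suffix is therefore /-pe/ underlyingly, with post-nasal voicing: voiceless stops become voiced after a nasal.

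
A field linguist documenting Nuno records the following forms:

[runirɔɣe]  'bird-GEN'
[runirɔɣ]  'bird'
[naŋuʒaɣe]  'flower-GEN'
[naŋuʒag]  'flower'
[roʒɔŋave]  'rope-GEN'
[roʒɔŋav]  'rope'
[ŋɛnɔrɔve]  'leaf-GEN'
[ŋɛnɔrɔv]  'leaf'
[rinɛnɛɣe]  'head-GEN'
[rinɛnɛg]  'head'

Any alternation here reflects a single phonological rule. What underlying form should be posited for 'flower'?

/naŋuʒag/

The root 'flower' surfaces as [naŋuʒaɣe] and [naŋuʒag], with a stem-final [ɣ] ~ [g] alternation.
But 'bird' keeps [ɣ] in both environments ([runirɔɣe], [runirɔɣ]), so there is no rule changing /ɣ/ to [g] in isolation.
The alternation reflects intervocalic spirantization: voiced stops become fricatives between vowels. /g/ is underlying.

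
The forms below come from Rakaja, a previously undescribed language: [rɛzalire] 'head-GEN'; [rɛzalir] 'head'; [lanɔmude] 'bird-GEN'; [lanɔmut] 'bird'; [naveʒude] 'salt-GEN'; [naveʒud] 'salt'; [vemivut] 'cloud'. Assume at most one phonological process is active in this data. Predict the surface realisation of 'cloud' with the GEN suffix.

The stem for 'bird' ends in [d] in [lanɔmude] but [t] in [lanɔmut].
If /d/ were underlying and a rule turned it into [t] in isolation, 'salt' would also alternate; but it has [d] in both [naveʒude] and [naveʒud].
So /t/ is underlying, and a rule of intervocalic voicing — voiceless stops become voiced between vowels — gives [d].
The one attested form of 'cloud', [vemivut], shows underlying /vemivut/. Applying the same rule between vowels gives [vemivude].

[vemivude]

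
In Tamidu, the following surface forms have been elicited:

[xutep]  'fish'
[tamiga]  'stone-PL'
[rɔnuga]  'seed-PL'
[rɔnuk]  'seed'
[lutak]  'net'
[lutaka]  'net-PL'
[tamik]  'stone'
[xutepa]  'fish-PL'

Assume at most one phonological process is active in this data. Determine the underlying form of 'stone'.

The stem for 'stone' ends in [k] in [tamik] but [g] in [tamiga].
But 'net' keeps [k] in both environments ([lutak], [lutaka]), so there is no rule changing /k/ to [g] before the PL suffix.
So /g/ is underlying, and a rule of word-final obstruent devoicing — voiced obstruents become voiceless word-finally — gives [k].

/tamig/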